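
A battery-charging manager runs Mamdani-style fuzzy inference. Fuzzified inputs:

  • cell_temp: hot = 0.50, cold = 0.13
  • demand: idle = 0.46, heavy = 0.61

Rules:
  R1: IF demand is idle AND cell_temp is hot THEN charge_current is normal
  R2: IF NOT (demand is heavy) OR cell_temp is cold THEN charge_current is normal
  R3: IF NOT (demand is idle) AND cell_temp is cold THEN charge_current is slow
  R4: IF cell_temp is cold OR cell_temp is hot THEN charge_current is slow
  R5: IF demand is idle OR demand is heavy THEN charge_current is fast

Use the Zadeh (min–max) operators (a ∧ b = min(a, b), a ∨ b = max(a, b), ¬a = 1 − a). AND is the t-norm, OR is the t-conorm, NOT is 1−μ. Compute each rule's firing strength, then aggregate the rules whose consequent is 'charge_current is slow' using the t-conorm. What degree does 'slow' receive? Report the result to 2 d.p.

0.50

R1: idle=0.46, hot=0.50; AND[min(a, b)] → w = 0.46
R2: ¬heavy=1−0.61=0.39, cold=0.13; OR[max(a, b)] → w = 0.39
R3: ¬idle=1−0.46=0.54, cold=0.13; AND[min(a, b)] → w = 0.13
R4: cold=0.13, hot=0.50; OR[max(a, b)] → w = 0.50
R5: idle=0.46, heavy=0.61; OR[max(a, b)] → w = 0.61
Rules with consequent 'slow': {R3, R4} → strengths 0.13, 0.50
Aggregate via t-conorm [max(a, b)]: 0.50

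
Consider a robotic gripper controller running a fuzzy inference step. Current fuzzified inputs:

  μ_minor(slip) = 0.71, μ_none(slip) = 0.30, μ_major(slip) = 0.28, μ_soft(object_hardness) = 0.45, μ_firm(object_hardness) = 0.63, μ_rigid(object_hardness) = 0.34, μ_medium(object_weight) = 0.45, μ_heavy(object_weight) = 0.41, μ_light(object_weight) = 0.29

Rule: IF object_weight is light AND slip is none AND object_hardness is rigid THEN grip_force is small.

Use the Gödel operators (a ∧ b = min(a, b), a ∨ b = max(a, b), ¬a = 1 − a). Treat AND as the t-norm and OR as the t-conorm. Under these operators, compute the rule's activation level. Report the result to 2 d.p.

0.29

firing strength: light=0.29, none=0.30, rigid=0.34; AND[min(a, b)] → w = 0.29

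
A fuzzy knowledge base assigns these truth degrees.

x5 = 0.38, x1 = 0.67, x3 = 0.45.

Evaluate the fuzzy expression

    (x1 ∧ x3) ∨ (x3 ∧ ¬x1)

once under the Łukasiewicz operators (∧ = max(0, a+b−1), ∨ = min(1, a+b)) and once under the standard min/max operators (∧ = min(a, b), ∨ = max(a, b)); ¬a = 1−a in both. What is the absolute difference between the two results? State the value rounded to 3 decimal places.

Under Łukasiewicz:
  x1 ∧ x3 = max(0, a+b−1) on (0.67, 0.45) = 0.12
  ¬x1 = 1 − 0.67 = 0.33
  x3 ∧ ¬x1 = max(0, a+b−1) on (0.45, 0.33) = 0.00
  (x1 ∧ x3) ∨ (x3 ∧ ¬x1) = min(1, a+b) on (0.12, 0.00) = 0.12
  → value = 0.1200
Under standard min/max:
  x1 ∧ x3 = min(a, b) on (0.67, 0.45) = 0.45
  ¬x1 = 1 − 0.67 = 0.33
  x3 ∧ ¬x1 = min(a, b) on (0.45, 0.33) = 0.33
  (x1 ∧ x3) ∨ (x3 ∧ ¬x1) = max(a, b) on (0.45, 0.33) = 0.45
  → value = 0.4500
|0.1200 − 0.4500| = 0.330

0.330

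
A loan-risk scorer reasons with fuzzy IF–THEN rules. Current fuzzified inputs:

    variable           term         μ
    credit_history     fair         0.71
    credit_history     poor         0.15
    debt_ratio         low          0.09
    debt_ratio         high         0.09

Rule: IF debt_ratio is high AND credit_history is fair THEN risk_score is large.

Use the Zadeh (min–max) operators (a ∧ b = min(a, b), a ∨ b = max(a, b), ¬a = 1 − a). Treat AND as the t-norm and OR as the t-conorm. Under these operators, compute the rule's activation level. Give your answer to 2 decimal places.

firing strength: high=0.09, fair=0.71; AND[min(a, b)] → w = 0.09

0.09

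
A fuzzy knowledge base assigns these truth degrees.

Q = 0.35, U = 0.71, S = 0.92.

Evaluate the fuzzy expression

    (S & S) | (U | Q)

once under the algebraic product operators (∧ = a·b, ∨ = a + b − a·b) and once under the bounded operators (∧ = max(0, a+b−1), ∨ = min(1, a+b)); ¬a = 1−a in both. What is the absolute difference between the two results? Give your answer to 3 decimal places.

Under algebraic product:
  S & S = a·b on (0.9200, 0.9200) = 0.8464
  U | Q = a + b − a·b on (0.7100, 0.3500) = 0.8115
  (S & S) | (U | Q) = a + b − a·b on (0.8464, 0.8115) = 0.9710
  → value = 0.9710
Under bounded:
  S & S = max(0, a+b−1) on (0.92, 0.92) = 0.84
  U | Q = min(1, a+b) on (0.71, 0.35) = 1.00
  (S & S) | (U | Q) = min(1, a+b) on (0.84, 1.00) = 1.00
  → value = 1.0000
|0.9710 − 1.0000| = 0.029

0.029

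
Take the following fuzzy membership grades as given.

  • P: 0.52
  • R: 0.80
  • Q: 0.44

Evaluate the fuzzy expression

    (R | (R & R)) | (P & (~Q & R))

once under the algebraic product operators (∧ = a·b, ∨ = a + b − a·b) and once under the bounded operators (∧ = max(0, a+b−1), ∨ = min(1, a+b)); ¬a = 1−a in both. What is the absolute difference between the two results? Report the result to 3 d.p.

Under algebraic product:
  R & R = a·b on (0.8000, 0.8000) = 0.6400
  R | (R & R) = a + b − a·b on (0.8000, 0.6400) = 0.9280
  ~Q = 1 − 0.4400 = 0.5600
  ~Q & R = a·b on (0.5600, 0.8000) = 0.4480
  P & (~Q & R) = a·b on (0.5200, 0.4480) = 0.2330
  (R | (R & R)) | (P & (~Q & R)) = a + b − a·b on (0.9280, 0.2330) = 0.9448
  → value = 0.9448
Under bounded:
  R & R = max(0, a+b−1) on (0.80, 0.80) = 0.60
  R | (R & R) = min(1, a+b) on (0.80, 0.60) = 1.00
  ~Q = 1 − 0.44 = 0.56
  ~Q & R = max(0, a+b−1) on (0.56, 0.80) = 0.36
  P & (~Q & R) = max(0, a+b−1) on (0.52, 0.36) = 0.00
  (R | (R & R)) | (P & (~Q & R)) = min(1, a+b) on (1.00, 0.00) = 1.00
  → value = 1.0000
|0.9448 − 1.0000| = 0.055

0.055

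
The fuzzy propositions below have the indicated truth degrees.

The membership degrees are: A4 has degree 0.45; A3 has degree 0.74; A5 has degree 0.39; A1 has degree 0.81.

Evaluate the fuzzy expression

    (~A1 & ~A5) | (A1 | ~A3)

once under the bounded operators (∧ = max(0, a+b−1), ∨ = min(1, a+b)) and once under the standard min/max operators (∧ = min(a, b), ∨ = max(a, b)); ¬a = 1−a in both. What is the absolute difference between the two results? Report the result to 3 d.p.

0.190

Under bounded:
  ~A1 = 1 − 0.81 = 0.19
  ~A5 = 1 − 0.39 = 0.61
  ~A1 & ~A5 = max(0, a+b−1) on (0.19, 0.61) = 0.00
  ~A3 = 1 − 0.74 = 0.26
  A1 | ~A3 = min(1, a+b) on (0.81, 0.26) = 1.00
  (~A1 & ~A5) | (A1 | ~A3) = min(1, a+b) on (0.00, 1.00) = 1.00
  → value = 1.0000
Under standard min/max:
  ~A1 = 1 − 0.81 = 0.19
  ~A5 = 1 − 0.39 = 0.61
  ~A1 & ~A5 = min(a, b) on (0.19, 0.61) = 0.19
  ~A3 = 1 − 0.74 = 0.26
  A1 | ~A3 = max(a, b) on (0.81, 0.26) = 0.81
  (~A1 & ~A5) | (A1 | ~A3) = max(a, b) on (0.19, 0.81) = 0.81
  → value = 0.8100
|1.0000 − 0.8100| = 0.190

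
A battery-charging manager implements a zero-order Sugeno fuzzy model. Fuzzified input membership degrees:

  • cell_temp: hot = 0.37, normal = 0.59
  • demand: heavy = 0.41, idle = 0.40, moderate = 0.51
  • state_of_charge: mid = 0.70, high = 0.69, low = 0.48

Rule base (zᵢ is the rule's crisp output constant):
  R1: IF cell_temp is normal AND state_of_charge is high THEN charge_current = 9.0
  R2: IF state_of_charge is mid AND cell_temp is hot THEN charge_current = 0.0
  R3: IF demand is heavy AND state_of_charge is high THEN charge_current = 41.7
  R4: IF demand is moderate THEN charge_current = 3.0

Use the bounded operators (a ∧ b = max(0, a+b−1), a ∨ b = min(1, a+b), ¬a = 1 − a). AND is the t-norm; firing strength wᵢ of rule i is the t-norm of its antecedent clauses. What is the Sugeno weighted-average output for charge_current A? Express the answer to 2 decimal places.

R1 (z=9.0): normal=0.59, high=0.69; AND[max(0, a+b−1)] → w = 0.28
R2 (z=0.0): mid=0.70, hot=0.37; AND[max(0, a+b−1)] → w = 0.07
R3 (z=41.7): heavy=0.41, high=0.69; AND[max(0, a+b−1)] → w = 0.10
R4 (z=3.0): moderate=0.51 → w = 0.51
Weighted average = (0.28·9.0 + 0.07·0.0 + 0.10·41.7 + 0.51·3.0) / (0.28 + 0.07 + 0.10 + 0.51)
  = 8.2200 / 0.9600 = 8.56

8.56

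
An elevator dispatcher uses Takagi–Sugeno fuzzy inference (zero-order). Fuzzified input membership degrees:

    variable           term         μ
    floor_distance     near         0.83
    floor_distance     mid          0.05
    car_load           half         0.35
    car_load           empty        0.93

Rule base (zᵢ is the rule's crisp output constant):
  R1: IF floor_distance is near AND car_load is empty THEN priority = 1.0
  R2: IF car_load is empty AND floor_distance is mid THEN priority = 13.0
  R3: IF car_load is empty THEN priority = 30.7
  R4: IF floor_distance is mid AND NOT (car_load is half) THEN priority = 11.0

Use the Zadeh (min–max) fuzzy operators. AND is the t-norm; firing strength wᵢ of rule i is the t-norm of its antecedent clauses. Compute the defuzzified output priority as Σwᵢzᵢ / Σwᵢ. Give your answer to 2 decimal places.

16.44

R1 (z=1.0): near=0.83, empty=0.93; AND[min(a, b)] → w = 0.83
R2 (z=13.0): empty=0.93, mid=0.05; AND[min(a, b)] → w = 0.05
R3 (z=30.7): empty=0.93 → w = 0.93
R4 (z=11.0): mid=0.05, ¬half=1−0.35=0.65; AND[min(a, b)] → w = 0.05
Weighted average = (0.83·1.0 + 0.05·13.0 + 0.93·30.7 + 0.05·11.0) / (0.83 + 0.05 + 0.93 + 0.05)
  = 30.5810 / 1.8600 = 16.44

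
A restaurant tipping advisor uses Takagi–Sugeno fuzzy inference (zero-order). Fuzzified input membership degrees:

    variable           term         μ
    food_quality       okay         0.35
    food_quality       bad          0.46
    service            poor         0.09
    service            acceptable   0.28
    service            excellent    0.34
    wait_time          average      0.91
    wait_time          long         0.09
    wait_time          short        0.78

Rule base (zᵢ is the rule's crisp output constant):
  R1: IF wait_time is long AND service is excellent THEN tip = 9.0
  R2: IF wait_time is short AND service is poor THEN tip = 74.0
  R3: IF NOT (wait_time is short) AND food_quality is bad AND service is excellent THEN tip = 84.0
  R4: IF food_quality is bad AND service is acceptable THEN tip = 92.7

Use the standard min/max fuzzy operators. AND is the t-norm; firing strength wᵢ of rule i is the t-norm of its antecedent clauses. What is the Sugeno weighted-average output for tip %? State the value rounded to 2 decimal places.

R1 (z=9.0): long=0.09, excellent=0.34; AND[min(a, b)] → w = 0.09
R2 (z=74.0): short=0.78, poor=0.09; AND[min(a, b)] → w = 0.09
R3 (z=84.0): ¬short=1−0.78=0.22, bad=0.46, excellent=0.34; AND[min(a, b)] → w = 0.22
R4 (z=92.7): bad=0.46, acceptable=0.28; AND[min(a, b)] → w = 0.28
Weighted average = (0.09·9.0 + 0.09·74.0 + 0.22·84.0 + 0.28·92.7) / (0.09 + 0.09 + 0.22 + 0.28)
  = 51.9060 / 0.6800 = 76.33

76.33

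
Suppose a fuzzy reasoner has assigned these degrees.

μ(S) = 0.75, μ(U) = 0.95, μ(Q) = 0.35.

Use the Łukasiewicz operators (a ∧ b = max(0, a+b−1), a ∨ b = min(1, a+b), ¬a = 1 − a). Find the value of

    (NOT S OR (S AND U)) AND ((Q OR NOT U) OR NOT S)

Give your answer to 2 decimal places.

NOT S = 1 − 0.75 = 0.25
S AND U = max(0, a+b−1) on (0.75, 0.95) = 0.70
NOT S OR (S AND U) = min(1, a+b) on (0.25, 0.70) = 0.95
NOT U = 1 − 0.95 = 0.05
Q OR NOT U = min(1, a+b) on (0.35, 0.05) = 0.40
NOT S = 1 − 0.75 = 0.25
(Q OR NOT U) OR NOT S = min(1, a+b) on (0.40, 0.25) = 0.65
(NOT S OR (S AND U)) AND ((Q OR NOT U) OR NOT S) = max(0, a+b−1) on (0.95, 0.65) = 0.60

0.60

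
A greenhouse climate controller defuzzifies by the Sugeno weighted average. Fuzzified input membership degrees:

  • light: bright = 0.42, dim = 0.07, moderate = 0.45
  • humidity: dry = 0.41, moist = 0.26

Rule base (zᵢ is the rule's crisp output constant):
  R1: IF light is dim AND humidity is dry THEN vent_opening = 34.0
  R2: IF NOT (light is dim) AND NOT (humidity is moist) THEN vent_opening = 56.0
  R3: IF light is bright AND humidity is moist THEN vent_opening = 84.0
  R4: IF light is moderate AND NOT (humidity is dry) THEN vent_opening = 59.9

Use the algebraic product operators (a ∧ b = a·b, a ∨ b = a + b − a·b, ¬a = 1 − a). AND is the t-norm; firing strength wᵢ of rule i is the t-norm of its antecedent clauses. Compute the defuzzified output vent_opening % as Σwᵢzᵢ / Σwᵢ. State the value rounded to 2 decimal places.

59.17

R1 (z=34.0): dim=0.07, dry=0.41; AND[a·b] → w = 0.0287
R2 (z=56.0): ¬dim=1−0.07=0.93, ¬moist=1−0.26=0.74; AND[a·b] → w = 0.6882
R3 (z=84.0): bright=0.42, moist=0.26; AND[a·b] → w = 0.1092
R4 (z=59.9): moderate=0.45, ¬dry=1−0.41=0.59; AND[a·b] → w = 0.2655
Weighted average = (0.0287·34.0 + 0.6882·56.0 + 0.1092·84.0 + 0.2655·59.9) / (0.0287 + 0.6882 + 0.1092 + 0.2655)
  = 64.5913 / 1.0916 = 59.17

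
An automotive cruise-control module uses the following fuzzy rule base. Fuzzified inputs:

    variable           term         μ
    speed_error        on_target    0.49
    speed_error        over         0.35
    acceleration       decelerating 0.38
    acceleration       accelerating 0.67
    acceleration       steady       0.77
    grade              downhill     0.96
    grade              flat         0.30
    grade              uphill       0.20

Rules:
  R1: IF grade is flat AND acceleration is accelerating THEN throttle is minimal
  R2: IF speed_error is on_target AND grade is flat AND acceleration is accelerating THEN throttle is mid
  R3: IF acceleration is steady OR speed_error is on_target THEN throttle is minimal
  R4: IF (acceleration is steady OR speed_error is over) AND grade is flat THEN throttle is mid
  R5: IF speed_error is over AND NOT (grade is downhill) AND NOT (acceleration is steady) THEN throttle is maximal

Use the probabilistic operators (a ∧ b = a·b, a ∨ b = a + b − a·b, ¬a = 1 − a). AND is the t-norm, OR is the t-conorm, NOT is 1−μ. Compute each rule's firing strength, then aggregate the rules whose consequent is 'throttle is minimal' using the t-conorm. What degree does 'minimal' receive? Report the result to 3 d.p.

0.906

R1: flat=0.30, accelerating=0.67; AND[a·b] → w = 0.2010
R2: on_target=0.49, flat=0.30, accelerating=0.67; AND[a·b] → w = 0.0985
R3: steady=0.77, on_target=0.49; OR[a + b − a·b] → w = 0.8827
R4: (steady=0.77 OR over=0.35) = 0.8505; AND[a·b] with flat=0.30 → w = 0.2552
R5: over=0.35, ¬downhill=1−0.96=0.04, ¬steady=1−0.77=0.23; AND[a·b] → w = 0.0032
Rules with consequent 'minimal': {R1, R3} → strengths 0.2010, 0.8827
Aggregate via t-conorm [a + b − a·b]: 0.9063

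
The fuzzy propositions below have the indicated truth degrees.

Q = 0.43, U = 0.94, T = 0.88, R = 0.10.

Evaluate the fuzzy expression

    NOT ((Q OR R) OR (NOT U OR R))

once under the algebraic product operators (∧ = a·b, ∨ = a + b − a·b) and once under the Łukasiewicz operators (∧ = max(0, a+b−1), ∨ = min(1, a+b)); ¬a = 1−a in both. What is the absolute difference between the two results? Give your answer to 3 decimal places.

Under algebraic product:
  Q OR R = a + b − a·b on (0.4300, 0.1000) = 0.4870
  NOT U = 1 − 0.9400 = 0.0600
  NOT U OR R = a + b − a·b on (0.0600, 0.1000) = 0.1540
  (Q OR R) OR (NOT U OR R) = a + b − a·b on (0.4870, 0.1540) = 0.5660
  NOT ((Q OR R) OR (NOT U OR R)) = 1 − 0.5660 = 0.4340
  → value = 0.4340
Under Łukasiewicz:
  Q OR R = min(1, a+b) on (0.43, 0.10) = 0.53
  NOT U = 1 − 0.94 = 0.06
  NOT U OR R = min(1, a+b) on (0.06, 0.10) = 0.16
  (Q OR R) OR (NOT U OR R) = min(1, a+b) on (0.53, 0.16) = 0.69
  NOT ((Q OR R) OR (NOT U OR R)) = 1 − 0.69 = 0.31
  → value = 0.3100
|0.4340 − 0.3100| = 0.124

0.124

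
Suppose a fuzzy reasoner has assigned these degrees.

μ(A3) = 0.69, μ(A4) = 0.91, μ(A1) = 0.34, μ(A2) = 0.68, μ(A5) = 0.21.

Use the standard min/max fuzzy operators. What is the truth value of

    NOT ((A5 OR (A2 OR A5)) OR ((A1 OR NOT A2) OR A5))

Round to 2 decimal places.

A2 OR A5 = max(a, b) on (0.68, 0.21) = 0.68
A5 OR (A2 OR A5) = max(a, b) on (0.21, 0.68) = 0.68
NOT A2 = 1 − 0.68 = 0.32
A1 OR NOT A2 = max(a, b) on (0.34, 0.32) = 0.34
(A1 OR NOT A2) OR A5 = max(a, b) on (0.34, 0.21) = 0.34
(A5 OR (A2 OR A5)) OR ((A1 OR NOT A2) OR A5) = max(a, b) on (0.68, 0.34) = 0.68
NOT ((A5 OR (A2 OR A5)) OR ((A1 OR NOT A2) OR A5)) = 1 − 0.68 = 0.32

0.32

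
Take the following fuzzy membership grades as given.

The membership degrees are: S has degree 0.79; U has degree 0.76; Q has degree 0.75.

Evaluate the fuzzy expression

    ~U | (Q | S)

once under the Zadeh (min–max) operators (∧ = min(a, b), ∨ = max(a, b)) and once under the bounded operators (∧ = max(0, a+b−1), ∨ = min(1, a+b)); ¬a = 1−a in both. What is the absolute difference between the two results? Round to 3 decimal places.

0.210

Under Zadeh (min–max):
  ~U = 1 − 0.76 = 0.24
  Q | S = max(a, b) on (0.75, 0.79) = 0.79
  ~U | (Q | S) = max(a, b) on (0.24, 0.79) = 0.79
  → value = 0.7900
Under bounded:
  ~U = 1 − 0.76 = 0.24
  Q | S = min(1, a+b) on (0.75, 0.79) = 1.00
  ~U | (Q | S) = min(1, a+b) on (0.24, 1.00) = 1.00
  → value = 1.0000
|0.7900 − 1.0000| = 0.210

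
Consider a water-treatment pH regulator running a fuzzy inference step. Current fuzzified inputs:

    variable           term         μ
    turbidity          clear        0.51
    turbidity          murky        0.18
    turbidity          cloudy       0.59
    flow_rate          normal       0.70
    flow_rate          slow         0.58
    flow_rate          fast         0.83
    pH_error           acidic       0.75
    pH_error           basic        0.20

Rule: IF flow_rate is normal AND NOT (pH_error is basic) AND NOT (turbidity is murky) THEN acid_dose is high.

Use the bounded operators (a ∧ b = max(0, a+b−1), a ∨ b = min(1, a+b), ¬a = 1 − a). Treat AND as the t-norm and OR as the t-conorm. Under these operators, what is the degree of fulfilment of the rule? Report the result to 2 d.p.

0.32

firing strength: normal=0.70, ¬basic=1−0.20=0.80, ¬murky=1−0.18=0.82; AND[max(0, a+b−1)] → w = 0.32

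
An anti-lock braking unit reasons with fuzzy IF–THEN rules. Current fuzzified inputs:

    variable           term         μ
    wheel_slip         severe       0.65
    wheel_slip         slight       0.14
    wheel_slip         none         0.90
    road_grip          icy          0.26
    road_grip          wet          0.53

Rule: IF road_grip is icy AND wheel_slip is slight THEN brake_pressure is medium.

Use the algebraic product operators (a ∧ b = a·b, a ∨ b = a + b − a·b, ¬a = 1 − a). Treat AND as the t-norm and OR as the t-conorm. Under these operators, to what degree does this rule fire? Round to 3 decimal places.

firing strength: icy=0.26, slight=0.14; AND[a·b] → w = 0.0364

0.036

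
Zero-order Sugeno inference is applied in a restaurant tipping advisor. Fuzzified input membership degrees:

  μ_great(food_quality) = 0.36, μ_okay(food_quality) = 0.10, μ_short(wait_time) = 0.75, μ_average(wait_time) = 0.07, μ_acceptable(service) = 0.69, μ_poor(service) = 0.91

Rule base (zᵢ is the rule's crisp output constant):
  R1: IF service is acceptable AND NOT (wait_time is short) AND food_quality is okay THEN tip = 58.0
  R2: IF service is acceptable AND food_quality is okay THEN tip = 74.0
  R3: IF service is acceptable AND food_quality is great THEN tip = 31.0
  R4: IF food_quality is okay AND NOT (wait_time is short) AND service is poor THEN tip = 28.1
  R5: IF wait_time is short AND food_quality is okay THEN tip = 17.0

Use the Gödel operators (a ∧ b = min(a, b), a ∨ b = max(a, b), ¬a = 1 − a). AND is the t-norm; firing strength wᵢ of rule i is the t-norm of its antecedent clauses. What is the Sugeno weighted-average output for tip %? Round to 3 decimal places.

37.987

R1 (z=58.0): acceptable=0.69, ¬short=1−0.75=0.25, okay=0.10; AND[min(a, b)] → w = 0.10
R2 (z=74.0): acceptable=0.69, okay=0.10; AND[min(a, b)] → w = 0.10
R3 (z=31.0): acceptable=0.69, great=0.36; AND[min(a, b)] → w = 0.36
R4 (z=28.1): okay=0.10, ¬short=1−0.75=0.25, poor=0.91; AND[min(a, b)] → w = 0.10
R5 (z=17.0): short=0.75, okay=0.10; AND[min(a, b)] → w = 0.10
Weighted average = (0.10·58.0 + 0.10·74.0 + 0.36·31.0 + 0.10·28.1 + 0.10·17.0) / (0.10 + 0.10 + 0.36 + 0.10 + 0.10)
  = 28.8700 / 0.7600 = 37.987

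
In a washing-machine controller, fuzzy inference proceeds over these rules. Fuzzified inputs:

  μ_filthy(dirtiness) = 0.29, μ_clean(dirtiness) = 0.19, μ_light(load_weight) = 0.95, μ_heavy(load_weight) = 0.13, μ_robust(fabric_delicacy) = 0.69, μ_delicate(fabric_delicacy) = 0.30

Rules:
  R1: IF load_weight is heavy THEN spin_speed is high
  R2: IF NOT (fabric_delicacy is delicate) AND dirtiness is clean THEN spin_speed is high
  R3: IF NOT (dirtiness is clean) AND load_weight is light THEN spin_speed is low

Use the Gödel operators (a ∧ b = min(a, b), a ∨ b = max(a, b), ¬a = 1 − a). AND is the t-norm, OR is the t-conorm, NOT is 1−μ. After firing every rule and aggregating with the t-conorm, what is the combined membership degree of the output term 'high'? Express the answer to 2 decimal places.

0.19

R1: heavy=0.13 → w = 0.13
R2: ¬delicate=1−0.30=0.70, clean=0.19; AND[min(a, b)] → w = 0.19
R3: ¬clean=1−0.19=0.81, light=0.95; AND[min(a, b)] → w = 0.81
Rules with consequent 'high': {R1, R2} → strengths 0.13, 0.19
Aggregate via t-conorm [max(a, b)]: 0.19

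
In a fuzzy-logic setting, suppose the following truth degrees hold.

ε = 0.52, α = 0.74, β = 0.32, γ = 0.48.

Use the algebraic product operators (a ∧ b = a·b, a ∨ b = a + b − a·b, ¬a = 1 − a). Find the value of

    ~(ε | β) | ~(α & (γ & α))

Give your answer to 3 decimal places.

0.823

ε | β = a + b − a·b on (0.5200, 0.3200) = 0.6736
~(ε | β) = 1 − 0.6736 = 0.3264
γ & α = a·b on (0.4800, 0.7400) = 0.3552
α & (γ & α) = a·b on (0.7400, 0.3552) = 0.2628
~(α & (γ & α)) = 1 − 0.2628 = 0.7372
~(ε | β) | ~(α & (γ & α)) = a + b − a·b on (0.3264, 0.7372) = 0.8229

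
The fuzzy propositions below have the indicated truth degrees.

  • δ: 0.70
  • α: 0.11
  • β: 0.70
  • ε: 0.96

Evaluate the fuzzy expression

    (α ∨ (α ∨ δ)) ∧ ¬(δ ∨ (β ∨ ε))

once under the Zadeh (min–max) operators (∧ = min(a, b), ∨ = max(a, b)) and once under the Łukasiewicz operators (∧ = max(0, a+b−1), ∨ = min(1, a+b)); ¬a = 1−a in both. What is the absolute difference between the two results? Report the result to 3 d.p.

0.040

Under Zadeh (min–max):
  α ∨ δ = max(a, b) on (0.11, 0.70) = 0.70
  α ∨ (α ∨ δ) = max(a, b) on (0.11, 0.70) = 0.70
  β ∨ ε = max(a, b) on (0.70, 0.96) = 0.96
  δ ∨ (β ∨ ε) = max(a, b) on (0.70, 0.96) = 0.96
  ¬(δ ∨ (β ∨ ε)) = 1 − 0.96 = 0.04
  (α ∨ (α ∨ δ)) ∧ ¬(δ ∨ (β ∨ ε)) = min(a, b) on (0.70, 0.04) = 0.04
  → value = 0.0400
Under Łukasiewicz:
  α ∨ δ = min(1, a+b) on (0.11, 0.70) = 0.81
  α ∨ (α ∨ δ) = min(1, a+b) on (0.11, 0.81) = 0.92
  β ∨ ε = min(1, a+b) on (0.70, 0.96) = 1.00
  δ ∨ (β ∨ ε) = min(1, a+b) on (0.70, 1.00) = 1.00
  ¬(δ ∨ (β ∨ ε)) = 1 − 1.00 = 0.00
  (α ∨ (α ∨ δ)) ∧ ¬(δ ∨ (β ∨ ε)) = max(0, a+b−1) on (0.92, 0.00) = 0.00
  → value = 0.0000
|0.0400 − 0.0000| = 0.040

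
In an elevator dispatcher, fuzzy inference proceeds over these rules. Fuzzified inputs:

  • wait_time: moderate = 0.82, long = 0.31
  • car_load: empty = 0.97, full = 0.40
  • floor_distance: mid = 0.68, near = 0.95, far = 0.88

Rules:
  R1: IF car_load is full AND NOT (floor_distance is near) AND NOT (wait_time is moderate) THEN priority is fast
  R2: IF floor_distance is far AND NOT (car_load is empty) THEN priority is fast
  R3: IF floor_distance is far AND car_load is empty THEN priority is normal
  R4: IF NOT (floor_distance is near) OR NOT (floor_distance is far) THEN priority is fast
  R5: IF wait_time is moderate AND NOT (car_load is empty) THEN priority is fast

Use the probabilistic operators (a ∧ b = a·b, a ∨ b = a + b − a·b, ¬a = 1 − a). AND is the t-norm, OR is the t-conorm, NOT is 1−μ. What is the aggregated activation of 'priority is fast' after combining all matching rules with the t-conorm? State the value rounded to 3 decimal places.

0.209

R1: full=0.40, ¬near=1−0.95=0.05, ¬moderate=1−0.82=0.18; AND[a·b] → w = 0.0036
R2: far=0.88, ¬empty=1−0.97=0.03; AND[a·b] → w = 0.0264
R3: far=0.88, empty=0.97; AND[a·b] → w = 0.8536
R4: ¬near=1−0.95=0.05, ¬far=1−0.88=0.12; OR[a + b − a·b] → w = 0.1640
R5: moderate=0.82, ¬empty=1−0.97=0.03; AND[a·b] → w = 0.0246
Rules with consequent 'fast': {R1, R2, R4, R5} → strengths 0.0036, 0.0264, 0.1640, 0.0246
Aggregate via t-conorm [a + b − a·b]: 0.2090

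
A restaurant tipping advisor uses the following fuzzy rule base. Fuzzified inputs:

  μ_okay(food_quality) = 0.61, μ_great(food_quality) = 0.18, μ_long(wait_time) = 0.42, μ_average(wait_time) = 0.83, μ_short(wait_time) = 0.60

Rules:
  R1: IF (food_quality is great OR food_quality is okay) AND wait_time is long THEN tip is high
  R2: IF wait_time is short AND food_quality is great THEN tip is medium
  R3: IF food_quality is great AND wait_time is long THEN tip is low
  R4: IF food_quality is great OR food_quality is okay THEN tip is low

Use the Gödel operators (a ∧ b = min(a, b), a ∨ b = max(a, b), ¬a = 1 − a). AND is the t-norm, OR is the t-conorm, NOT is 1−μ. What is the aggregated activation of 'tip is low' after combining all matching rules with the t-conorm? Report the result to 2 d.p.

0.61

R1: (great=0.18 OR okay=0.61) = 0.61; AND[min(a, b)] with long=0.42 → w = 0.42
R2: short=0.60, great=0.18; AND[min(a, b)] → w = 0.18
R3: great=0.18, long=0.42; AND[min(a, b)] → w = 0.18
R4: great=0.18, okay=0.61; OR[max(a, b)] → w = 0.61
Rules with consequent 'low': {R3, R4} → strengths 0.18, 0.61
Aggregate via t-conorm [max(a, b)]: 0.61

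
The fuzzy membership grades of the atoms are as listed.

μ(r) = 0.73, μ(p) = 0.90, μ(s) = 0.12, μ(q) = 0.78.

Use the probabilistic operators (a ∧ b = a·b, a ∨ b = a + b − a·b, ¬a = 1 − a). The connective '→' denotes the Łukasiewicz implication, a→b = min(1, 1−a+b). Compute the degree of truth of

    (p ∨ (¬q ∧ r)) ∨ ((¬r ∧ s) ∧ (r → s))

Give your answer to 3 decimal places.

0.917

¬q = 1 − 0.7800 = 0.2200
¬q ∧ r = a·b on (0.2200, 0.7300) = 0.1606
p ∨ (¬q ∧ r) = a + b − a·b on (0.9000, 0.1606) = 0.9161
¬r = 1 − 0.7300 = 0.2700
¬r ∧ s = a·b on (0.2700, 0.1200) = 0.0324
r → s  [Łukasiewicz: min(1, 1−a+b)] with a=0.7300, b=0.1200 → 0.3900
(¬r ∧ s) ∧ (r → s) = a·b on (0.0324, 0.3900) = 0.0126
(p ∨ (¬q ∧ r)) ∨ ((¬r ∧ s) ∧ (r → s)) = a + b − a·b on (0.9161, 0.0126) = 0.9171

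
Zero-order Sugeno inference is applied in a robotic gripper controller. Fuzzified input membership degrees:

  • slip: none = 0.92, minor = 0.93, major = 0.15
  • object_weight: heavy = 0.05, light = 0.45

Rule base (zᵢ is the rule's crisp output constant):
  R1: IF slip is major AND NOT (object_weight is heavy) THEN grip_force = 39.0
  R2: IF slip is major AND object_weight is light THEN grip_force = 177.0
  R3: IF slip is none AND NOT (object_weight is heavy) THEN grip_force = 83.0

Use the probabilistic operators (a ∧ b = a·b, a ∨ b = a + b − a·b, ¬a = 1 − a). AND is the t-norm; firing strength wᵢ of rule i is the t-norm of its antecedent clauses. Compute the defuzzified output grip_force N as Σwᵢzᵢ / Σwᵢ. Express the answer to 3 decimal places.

83.069

R1 (z=39.0): major=0.15, ¬heavy=1−0.05=0.95; AND[a·b] → w = 0.1425
R2 (z=177.0): major=0.15, light=0.45; AND[a·b] → w = 0.0675
R3 (z=83.0): none=0.92, ¬heavy=1−0.05=0.95; AND[a·b] → w = 0.8740
Weighted average = (0.1425·39.0 + 0.0675·177.0 + 0.8740·83.0) / (0.1425 + 0.0675 + 0.8740)
  = 90.0470 / 1.0840 = 83.069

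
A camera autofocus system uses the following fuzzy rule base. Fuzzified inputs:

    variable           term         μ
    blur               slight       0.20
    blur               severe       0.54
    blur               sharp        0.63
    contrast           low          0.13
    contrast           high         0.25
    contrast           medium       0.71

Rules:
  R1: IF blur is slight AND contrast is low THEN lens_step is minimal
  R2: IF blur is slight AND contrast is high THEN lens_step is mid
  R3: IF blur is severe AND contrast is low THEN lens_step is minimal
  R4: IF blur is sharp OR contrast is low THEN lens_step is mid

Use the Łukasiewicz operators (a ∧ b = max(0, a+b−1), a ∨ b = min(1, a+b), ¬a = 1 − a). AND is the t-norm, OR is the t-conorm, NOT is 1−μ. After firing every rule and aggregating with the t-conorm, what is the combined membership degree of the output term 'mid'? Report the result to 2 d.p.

R1: slight=0.20, low=0.13; AND[max(0, a+b−1)] → w = 0.00
R2: slight=0.20, high=0.25; AND[max(0, a+b−1)] → w = 0.00
R3: severe=0.54, low=0.13; AND[max(0, a+b−1)] → w = 0.00
R4: sharp=0.63, low=0.13; OR[min(1, a+b)] → w = 0.76
Rules with consequent 'mid': {R2, R4} → strengths 0.00, 0.76
Aggregate via t-conorm [min(1, a+b)]: 0.76

0.76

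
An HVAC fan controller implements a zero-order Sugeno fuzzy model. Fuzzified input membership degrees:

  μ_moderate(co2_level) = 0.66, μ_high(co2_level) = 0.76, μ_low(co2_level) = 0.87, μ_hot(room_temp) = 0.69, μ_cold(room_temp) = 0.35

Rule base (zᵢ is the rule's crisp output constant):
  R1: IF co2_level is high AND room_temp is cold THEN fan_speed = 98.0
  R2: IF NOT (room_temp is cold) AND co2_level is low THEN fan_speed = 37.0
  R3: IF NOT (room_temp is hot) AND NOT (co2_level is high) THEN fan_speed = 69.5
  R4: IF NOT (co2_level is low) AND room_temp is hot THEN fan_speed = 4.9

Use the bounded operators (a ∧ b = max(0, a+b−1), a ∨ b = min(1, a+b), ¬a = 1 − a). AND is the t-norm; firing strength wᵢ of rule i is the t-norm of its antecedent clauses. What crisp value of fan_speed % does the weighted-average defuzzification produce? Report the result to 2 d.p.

47.65

R1 (z=98.0): high=0.76, cold=0.35; AND[max(0, a+b−1)] → w = 0.11
R2 (z=37.0): ¬cold=1−0.35=0.65, low=0.87; AND[max(0, a+b−1)] → w = 0.52
R3 (z=69.5): ¬hot=1−0.69=0.31, ¬high=1−0.76=0.24; AND[max(0, a+b−1)] → w = 0.00
R4 (z=4.9): ¬low=1−0.87=0.13, hot=0.69; AND[max(0, a+b−1)] → w = 0.00
Weighted average = (0.11·98.0 + 0.52·37.0 + 0.00·69.5 + 0.00·4.9) / (0.11 + 0.52 + 0.00 + 0.00)
  = 30.0200 / 0.6300 = 47.65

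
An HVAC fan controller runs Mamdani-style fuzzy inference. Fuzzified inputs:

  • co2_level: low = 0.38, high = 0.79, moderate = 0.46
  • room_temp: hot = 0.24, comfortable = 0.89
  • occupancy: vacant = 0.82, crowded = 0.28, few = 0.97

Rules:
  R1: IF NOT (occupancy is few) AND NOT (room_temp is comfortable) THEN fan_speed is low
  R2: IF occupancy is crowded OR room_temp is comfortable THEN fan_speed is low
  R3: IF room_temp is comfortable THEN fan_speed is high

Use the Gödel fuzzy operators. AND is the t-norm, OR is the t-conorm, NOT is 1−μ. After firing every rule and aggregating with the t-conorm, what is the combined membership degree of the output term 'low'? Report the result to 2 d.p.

0.89

R1: ¬few=1−0.97=0.03, ¬comfortable=1−0.89=0.11; AND[min(a, b)] → w = 0.03
R2: crowded=0.28, comfortable=0.89; OR[max(a, b)] → w = 0.89
R3: comfortable=0.89 → w = 0.89
Rules with consequent 'low': {R1, R2} → strengths 0.03, 0.89
Aggregate via t-conorm [max(a, b)]: 0.89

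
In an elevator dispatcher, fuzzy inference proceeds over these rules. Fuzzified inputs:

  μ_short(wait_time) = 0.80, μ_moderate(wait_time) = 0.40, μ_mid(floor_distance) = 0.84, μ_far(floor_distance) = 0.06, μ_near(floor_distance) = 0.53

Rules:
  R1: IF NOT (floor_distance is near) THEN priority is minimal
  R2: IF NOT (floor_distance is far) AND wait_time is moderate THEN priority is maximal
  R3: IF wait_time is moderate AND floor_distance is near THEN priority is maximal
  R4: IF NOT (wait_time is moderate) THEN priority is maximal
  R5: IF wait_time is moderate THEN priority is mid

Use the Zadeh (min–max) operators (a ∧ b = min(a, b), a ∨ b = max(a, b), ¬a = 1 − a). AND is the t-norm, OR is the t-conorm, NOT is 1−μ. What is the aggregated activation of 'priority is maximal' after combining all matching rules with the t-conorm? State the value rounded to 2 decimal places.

R1: ¬near=1−0.53=0.47 → w = 0.47
R2: ¬far=1−0.06=0.94, moderate=0.40; AND[min(a, b)] → w = 0.40
R3: moderate=0.40, near=0.53; AND[min(a, b)] → w = 0.40
R4: ¬moderate=1−0.40=0.60 → w = 0.60
R5: moderate=0.40 → w = 0.40
Rules with consequent 'maximal': {R2, R3, R4} → strengths 0.40, 0.40, 0.60
Aggregate via t-conorm [max(a, b)]: 0.60

0.60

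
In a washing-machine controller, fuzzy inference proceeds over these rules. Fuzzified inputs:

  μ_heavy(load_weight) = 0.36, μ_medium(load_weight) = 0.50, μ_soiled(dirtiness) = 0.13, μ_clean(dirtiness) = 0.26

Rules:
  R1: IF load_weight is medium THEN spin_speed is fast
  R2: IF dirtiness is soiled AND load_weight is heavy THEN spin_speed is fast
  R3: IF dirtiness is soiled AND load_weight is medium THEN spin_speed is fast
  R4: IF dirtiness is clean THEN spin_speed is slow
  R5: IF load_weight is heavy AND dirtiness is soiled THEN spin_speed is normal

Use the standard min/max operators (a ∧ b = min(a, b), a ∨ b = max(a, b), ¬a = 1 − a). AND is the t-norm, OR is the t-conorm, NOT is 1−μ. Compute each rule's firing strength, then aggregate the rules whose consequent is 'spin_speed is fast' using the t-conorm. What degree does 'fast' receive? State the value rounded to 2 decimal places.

0.50

R1: medium=0.50 → w = 0.50
R2: soiled=0.13, heavy=0.36; AND[min(a, b)] → w = 0.13
R3: soiled=0.13, medium=0.50; AND[min(a, b)] → w = 0.13
R4: clean=0.26 → w = 0.26
R5: heavy=0.36, soiled=0.13; AND[min(a, b)] → w = 0.13
Rules with consequent 'fast': {R1, R2, R3} → strengths 0.50, 0.13, 0.13
Aggregate via t-conorm [max(a, b)]: 0.50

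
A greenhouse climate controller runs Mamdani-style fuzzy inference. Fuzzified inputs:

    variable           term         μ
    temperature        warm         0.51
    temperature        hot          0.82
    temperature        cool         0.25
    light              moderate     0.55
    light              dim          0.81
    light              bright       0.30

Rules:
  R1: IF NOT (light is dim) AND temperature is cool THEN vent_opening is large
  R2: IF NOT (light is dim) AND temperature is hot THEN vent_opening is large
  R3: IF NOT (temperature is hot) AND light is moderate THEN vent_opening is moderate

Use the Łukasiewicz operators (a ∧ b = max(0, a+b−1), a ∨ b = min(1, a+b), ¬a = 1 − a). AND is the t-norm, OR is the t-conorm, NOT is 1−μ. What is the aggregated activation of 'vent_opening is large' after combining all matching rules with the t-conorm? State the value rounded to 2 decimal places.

0.01

R1: ¬dim=1−0.81=0.19, cool=0.25; AND[max(0, a+b−1)] → w = 0.00
R2: ¬dim=1−0.81=0.19, hot=0.82; AND[max(0, a+b−1)] → w = 0.01
R3: ¬hot=1−0.82=0.18, moderate=0.55; AND[max(0, a+b−1)] → w = 0.00
Rules with consequent 'large': {R1, R2} → strengths 0.00, 0.01
Aggregate via t-conorm [min(1, a+b)]: 0.01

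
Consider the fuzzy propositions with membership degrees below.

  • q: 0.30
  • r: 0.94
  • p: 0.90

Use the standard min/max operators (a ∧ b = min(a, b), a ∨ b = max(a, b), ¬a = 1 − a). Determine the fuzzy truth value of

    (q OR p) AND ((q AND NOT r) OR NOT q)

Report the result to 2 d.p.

q OR p = max(a, b) on (0.30, 0.90) = 0.90
NOT r = 1 − 0.94 = 0.06
q AND NOT r = min(a, b) on (0.30, 0.06) = 0.06
NOT q = 1 − 0.30 = 0.70
(q AND NOT r) OR NOT q = max(a, b) on (0.06, 0.70) = 0.70
(q OR p) AND ((q AND NOT r) OR NOT q) = min(a, b) on (0.90, 0.70) = 0.70

0.70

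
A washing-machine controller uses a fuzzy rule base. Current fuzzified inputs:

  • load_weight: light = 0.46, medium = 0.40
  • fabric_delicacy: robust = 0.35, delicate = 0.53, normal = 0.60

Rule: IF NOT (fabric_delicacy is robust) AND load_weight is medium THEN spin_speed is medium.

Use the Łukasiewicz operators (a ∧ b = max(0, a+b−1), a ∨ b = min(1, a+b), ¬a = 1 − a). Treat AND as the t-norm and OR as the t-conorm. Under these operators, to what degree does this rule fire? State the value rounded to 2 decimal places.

firing strength: ¬robust=1−0.35=0.65, medium=0.40; AND[max(0, a+b−1)] → w = 0.05

0.05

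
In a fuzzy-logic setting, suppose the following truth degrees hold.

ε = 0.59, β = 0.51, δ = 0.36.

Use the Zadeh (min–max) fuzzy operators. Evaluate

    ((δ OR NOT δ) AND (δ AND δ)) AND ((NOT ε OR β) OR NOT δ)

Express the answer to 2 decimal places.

NOT δ = 1 − 0.36 = 0.64
δ OR NOT δ = max(a, b) on (0.36, 0.64) = 0.64
δ AND δ = min(a, b) on (0.36, 0.36) = 0.36
(δ OR NOT δ) AND (δ AND δ) = min(a, b) on (0.64, 0.36) = 0.36
NOT ε = 1 − 0.59 = 0.41
NOT ε OR β = max(a, b) on (0.41, 0.51) = 0.51
NOT δ = 1 − 0.36 = 0.64
(NOT ε OR β) OR NOT δ = max(a, b) on (0.51, 0.64) = 0.64
((δ OR NOT δ) AND (δ AND δ)) AND ((NOT ε OR β) OR NOT δ) = min(a, b) on (0.36, 0.64) = 0.36

0.36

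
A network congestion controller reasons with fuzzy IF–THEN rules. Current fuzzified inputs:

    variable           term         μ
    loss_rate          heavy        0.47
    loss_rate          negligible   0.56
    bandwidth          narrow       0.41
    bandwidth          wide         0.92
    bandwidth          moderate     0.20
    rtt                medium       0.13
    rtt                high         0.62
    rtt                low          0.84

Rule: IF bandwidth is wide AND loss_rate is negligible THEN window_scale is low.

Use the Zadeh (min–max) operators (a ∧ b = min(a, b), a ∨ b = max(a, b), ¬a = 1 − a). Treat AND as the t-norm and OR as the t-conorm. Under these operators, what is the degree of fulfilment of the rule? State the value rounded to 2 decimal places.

0.56

firing strength: wide=0.92, negligible=0.56; AND[min(a, b)] → w = 0.56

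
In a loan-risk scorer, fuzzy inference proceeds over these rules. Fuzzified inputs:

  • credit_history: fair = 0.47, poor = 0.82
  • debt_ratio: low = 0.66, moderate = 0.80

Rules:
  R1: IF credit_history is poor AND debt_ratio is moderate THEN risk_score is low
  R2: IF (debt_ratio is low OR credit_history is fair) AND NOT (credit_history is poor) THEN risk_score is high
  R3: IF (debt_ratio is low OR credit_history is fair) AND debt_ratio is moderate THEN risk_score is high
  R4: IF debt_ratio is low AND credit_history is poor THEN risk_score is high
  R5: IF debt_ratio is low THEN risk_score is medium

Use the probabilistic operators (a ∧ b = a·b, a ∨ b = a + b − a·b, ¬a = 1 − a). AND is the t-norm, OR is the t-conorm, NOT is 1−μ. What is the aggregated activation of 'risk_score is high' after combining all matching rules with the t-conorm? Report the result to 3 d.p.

R1: poor=0.82, moderate=0.80; AND[a·b] → w = 0.6560
R2: (low=0.66 OR fair=0.47) = 0.8198; AND[a·b] with ¬poor=1−0.82=0.18 → w = 0.1476
R3: (low=0.66 OR fair=0.47) = 0.8198; AND[a·b] with moderate=0.80 → w = 0.6558
R4: low=0.66, poor=0.82; AND[a·b] → w = 0.5412
R5: low=0.66 → w = 0.6600
Rules with consequent 'high': {R2, R3, R4} → strengths 0.1476, 0.6558, 0.5412
Aggregate via t-conorm [a + b − a·b]: 0.8654

0.865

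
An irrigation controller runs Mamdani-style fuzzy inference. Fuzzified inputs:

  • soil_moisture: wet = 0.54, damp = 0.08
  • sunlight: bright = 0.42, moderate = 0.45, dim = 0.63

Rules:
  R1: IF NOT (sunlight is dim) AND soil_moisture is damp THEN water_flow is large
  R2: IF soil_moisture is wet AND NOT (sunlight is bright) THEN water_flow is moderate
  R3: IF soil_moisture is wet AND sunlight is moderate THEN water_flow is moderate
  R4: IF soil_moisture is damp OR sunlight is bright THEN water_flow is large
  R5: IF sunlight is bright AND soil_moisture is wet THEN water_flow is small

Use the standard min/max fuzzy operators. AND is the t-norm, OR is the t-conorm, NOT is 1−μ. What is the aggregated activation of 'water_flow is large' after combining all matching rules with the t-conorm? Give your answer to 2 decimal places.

R1: ¬dim=1−0.63=0.37, damp=0.08; AND[min(a, b)] → w = 0.08
R2: wet=0.54, ¬bright=1−0.42=0.58; AND[min(a, b)] → w = 0.54
R3: wet=0.54, moderate=0.45; AND[min(a, b)] → w = 0.45
R4: damp=0.08, bright=0.42; OR[max(a, b)] → w = 0.42
R5: bright=0.42, wet=0.54; AND[min(a, b)] → w = 0.42
Rules with consequent 'large': {R1, R4} → strengths 0.08, 0.42
Aggregate via t-conorm [max(a, b)]: 0.42

0.42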